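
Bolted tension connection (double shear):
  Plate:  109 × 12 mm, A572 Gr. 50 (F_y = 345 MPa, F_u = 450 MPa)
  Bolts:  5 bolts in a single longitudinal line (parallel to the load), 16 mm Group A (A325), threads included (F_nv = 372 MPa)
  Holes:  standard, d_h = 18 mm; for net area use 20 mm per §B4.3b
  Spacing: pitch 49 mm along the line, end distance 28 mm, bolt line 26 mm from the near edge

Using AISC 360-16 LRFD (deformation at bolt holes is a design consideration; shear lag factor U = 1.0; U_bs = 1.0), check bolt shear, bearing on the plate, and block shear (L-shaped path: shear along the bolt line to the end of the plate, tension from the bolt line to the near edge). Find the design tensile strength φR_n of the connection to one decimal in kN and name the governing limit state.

390.4 kN (block shear governs)

Bolt shear: A_b = π(16)²/4 = 201.06 mm². φR_n = 0.75 × 372 × 201.06 × 5 × 2 = 561.0 kN.
Bearing (12 mm plate, F_u = 450 MPa): end bolts L_c = 28 − 18/2 = 19, R_n = min(1.2×19×12×450, 2.4×16×12×450) = 123.12 kN/bolt; interior L_c = 49 − 18 = 31, R_n = 200.88 kN/bolt. φR_n = 0.75 × (1×123.12 + 4×200.88) = 695.0 kN.
Block shear: shear path 1×[28+4×49] = 1×224 mm, A_gv = 2688, A_nv = 1×(224 − 4.5×20)×12 = 1608 mm²; tension to near edge: (26 − 0.5×20)×12 = 192 mm². R_n = min(0.6×450×1608, 0.6×345×2688) + 1.0×450×192 = min(434.16, 556.42) + 86.4 = 520.56 kN. φR_n = 0.75 × 520.56 = 390.4 kN.
Governing: min(561.0, 695.0, 390.4) = 390.4 kN → block shear.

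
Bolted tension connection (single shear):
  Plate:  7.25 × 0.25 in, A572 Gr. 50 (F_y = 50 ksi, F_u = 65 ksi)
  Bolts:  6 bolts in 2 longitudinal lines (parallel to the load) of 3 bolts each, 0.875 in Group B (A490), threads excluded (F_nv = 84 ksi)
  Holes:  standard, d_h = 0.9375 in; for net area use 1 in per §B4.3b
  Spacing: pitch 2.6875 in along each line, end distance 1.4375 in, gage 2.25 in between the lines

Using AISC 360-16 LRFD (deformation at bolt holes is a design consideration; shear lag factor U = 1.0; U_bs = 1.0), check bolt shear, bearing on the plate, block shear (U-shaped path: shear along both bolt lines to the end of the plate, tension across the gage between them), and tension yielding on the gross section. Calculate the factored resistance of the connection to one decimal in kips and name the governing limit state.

Bolt shear: A_b = π(0.875)²/4 = 0.60132 in². φR_n = 0.75 × 84 × 0.60132 × 6 × 1 = 227.3 kips.
Bearing (0.25 in plate, F_u = 65 ksi): end bolts L_c = 1.4375 − 0.9375/2 = 0.96875, R_n = min(1.2×0.96875×0.25×65, 2.4×0.875×0.25×65) = 18.891 kips/bolt; interior L_c = 2.6875 − 0.9375 = 1.75, R_n = 34.125 kips/bolt. φR_n = 0.75 × (2×18.891 + 4×34.125) = 130.7 kips.
Block shear: shear path 2×[1.4375+2×2.6875] = 2×6.8125 in, A_gv = 3.4063, A_nv = 2×(6.8125 − 2.5×1)×0.25 = 2.1563 in²; tension across gage: (2.25 − 1×1)×0.25 = 0.3125 in². R_n = min(0.6×65×2.1563, 0.6×50×3.4063) + 1.0×65×0.3125 = min(84.096, 102.19) + 20.313 = 104.41 kips. φR_n = 0.75 × 104.41 = 78.3 kips.
Tension yield (gross): A_g = 7.25×0.25 = 1.8125 in². φR_n = 0.90 × 50 × 1.8125 = 81.6 kips.
Governing: min(227.3, 130.7, 78.3, 81.6) = 78.3 kips → block shear.

78.3 kips (block shear governs)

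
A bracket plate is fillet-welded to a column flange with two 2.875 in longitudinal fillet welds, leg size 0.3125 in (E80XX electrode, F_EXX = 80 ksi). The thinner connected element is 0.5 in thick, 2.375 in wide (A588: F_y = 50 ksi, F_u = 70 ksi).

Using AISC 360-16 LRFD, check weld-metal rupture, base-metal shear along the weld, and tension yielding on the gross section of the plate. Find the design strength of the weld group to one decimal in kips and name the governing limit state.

Weld metal: throat = 0.707×0.3125 = 0.22094 in, L = 2×2.875 = 5.75 in. φR_n = 0.75 × 0.6 × 80 × 0.22094 × 5.75 = 45.7 kips.
Base metal shear (0.5 in plate): yield φR_n = 1.0×0.6×50×0.5×5.75 = 86.3 kips; rupture φR_n = 0.75×0.6×70×0.5×5.75 = 90.6 kips; take 86.3 kips (yield).
Tension yield (gross): A_g = 2.375×0.5 = 1.1875 in². φR_n = 0.90 × 50 × 1.1875 = 53.4 kips.
Governing: min(45.7, 86.3, 53.4) = 45.7 kips → weld metal.

45.7 kips (weld metal governs)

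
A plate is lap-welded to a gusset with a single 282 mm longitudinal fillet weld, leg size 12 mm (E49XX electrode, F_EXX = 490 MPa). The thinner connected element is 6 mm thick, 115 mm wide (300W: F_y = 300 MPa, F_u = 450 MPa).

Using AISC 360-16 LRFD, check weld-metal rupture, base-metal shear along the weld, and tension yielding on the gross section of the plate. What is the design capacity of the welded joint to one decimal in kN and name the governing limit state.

186.3 kN (gross-section yield governs)

Weld metal: throat = 0.707×12 = 8.484 mm, L = 282 mm. φR_n = 0.75 × 0.6 × 490 × 8.484 × 282 = 527.5 kN.
Base metal shear (6 mm plate): yield φR_n = 1.0×0.6×300×6×282 = 304.6 kN; rupture φR_n = 0.75×0.6×450×6×282 = 342.6 kN; take 304.6 kN (yield).
Tension yield (gross): A_g = 115×6 = 690 mm². φR_n = 0.90 × 300 × 690 = 186.3 kN.
Governing: min(527.5, 304.6, 186.3) = 186.3 kN → gross-section yield.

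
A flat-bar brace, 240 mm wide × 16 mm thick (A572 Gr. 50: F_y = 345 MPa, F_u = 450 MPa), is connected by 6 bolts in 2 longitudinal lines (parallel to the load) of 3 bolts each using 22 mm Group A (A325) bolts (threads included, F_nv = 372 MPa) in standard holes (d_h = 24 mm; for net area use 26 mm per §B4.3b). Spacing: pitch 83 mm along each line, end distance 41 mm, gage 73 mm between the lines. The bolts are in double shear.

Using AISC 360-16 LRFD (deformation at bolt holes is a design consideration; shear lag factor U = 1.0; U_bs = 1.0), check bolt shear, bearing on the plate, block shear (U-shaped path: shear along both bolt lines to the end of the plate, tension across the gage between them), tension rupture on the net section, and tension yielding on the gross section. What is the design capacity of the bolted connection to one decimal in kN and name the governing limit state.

Bolt shear: A_b = π(22)²/4 = 380.13 mm². φR_n = 0.75 × 372 × 380.13 × 6 × 2 = 1272.7 kN.
Bearing (16 mm plate, F_u = 450 MPa): end bolts L_c = 41 − 24/2 = 29, R_n = min(1.2×29×16×450, 2.4×22×16×450) = 250.56 kN/bolt; interior L_c = 83 − 24 = 59, R_n = 380.16 kN/bolt. φR_n = 0.75 × (2×250.56 + 4×380.16) = 1516.3 kN.
Block shear: shear path 2×[41+2×83] = 2×207 mm, A_gv = 6624, A_nv = 2×(207 − 2.5×26)×16 = 4544 mm²; tension across gage: (73 − 1×26)×16 = 752 mm². R_n = min(0.6×450×4544, 0.6×345×6624) + 1.0×450×752 = min(1226.9, 1371.2) + 338.4 = 1565.3 kN. φR_n = 0.75 × 1565.3 = 1174.0 kN.
Tension rupture (net): A_n = (240 − 2×26)×16 = 3008 mm² (U = 1.0, A_e = A_n). φR_n = 0.75 × 450 × 3008 = 1015.2 kN.
Tension yield (gross): A_g = 240×16 = 3840 mm². φR_n = 0.90 × 345 × 3840 = 1192.3 kN.
Governing: min(1272.7, 1516.3, 1174.0, 1015.2, 1192.3) = 1015.2 kN → net-section rupture.

1015.2 kN (net-section rupture governs)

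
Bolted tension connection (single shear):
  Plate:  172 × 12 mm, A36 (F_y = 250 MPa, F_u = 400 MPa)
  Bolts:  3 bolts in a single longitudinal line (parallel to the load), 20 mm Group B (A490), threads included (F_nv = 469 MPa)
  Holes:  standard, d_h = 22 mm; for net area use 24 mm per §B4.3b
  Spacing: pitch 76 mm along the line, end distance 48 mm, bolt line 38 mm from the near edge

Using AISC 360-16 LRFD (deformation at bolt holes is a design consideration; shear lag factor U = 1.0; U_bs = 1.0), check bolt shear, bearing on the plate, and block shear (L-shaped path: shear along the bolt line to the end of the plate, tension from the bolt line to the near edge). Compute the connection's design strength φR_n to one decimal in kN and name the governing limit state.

Bolt shear: A_b = π(20)²/4 = 314.16 mm². φR_n = 0.75 × 469 × 314.16 × 3 × 1 = 331.5 kN.
Bearing (12 mm plate, F_u = 400 MPa): end bolts L_c = 48 − 22/2 = 37, R_n = min(1.2×37×12×400, 2.4×20×12×400) = 213.12 kN/bolt; interior L_c = 76 − 22 = 54, R_n = 230.4 kN/bolt. φR_n = 0.75 × (1×213.12 + 2×230.4) = 505.4 kN.
Block shear: shear path 1×[48+2×76] = 1×200 mm, A_gv = 2400, A_nv = 1×(200 − 2.5×24)×12 = 1680 mm²; tension to near edge: (38 − 0.5×24)×12 = 312 mm². R_n = min(0.6×400×1680, 0.6×250×2400) + 1.0×400×312 = min(403.2, 360) + 124.8 = 484.8 kN. φR_n = 0.75 × 484.8 = 363.6 kN.
Governing: min(331.5, 505.4, 363.6) = 331.5 kN → bolt shear.

331.5 kN (bolt shear governs)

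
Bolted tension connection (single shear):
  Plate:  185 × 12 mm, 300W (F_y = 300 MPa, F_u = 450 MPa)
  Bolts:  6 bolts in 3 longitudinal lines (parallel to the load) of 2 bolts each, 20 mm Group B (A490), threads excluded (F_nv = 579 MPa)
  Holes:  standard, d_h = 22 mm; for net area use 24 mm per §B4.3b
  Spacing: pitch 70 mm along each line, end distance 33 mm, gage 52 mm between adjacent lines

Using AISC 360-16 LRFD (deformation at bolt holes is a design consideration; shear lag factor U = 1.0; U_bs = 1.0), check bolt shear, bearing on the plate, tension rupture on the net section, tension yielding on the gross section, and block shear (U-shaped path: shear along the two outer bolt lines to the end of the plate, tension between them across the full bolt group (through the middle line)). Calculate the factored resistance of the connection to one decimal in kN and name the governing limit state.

457.7 kN (net-section rupture governs)

Bolt shear: A_b = π(20)²/4 = 314.16 mm². φR_n = 0.75 × 579 × 314.16 × 6 × 1 = 818.5 kN.
Bearing (12 mm plate, F_u = 450 MPa): end bolts L_c = 33 − 22/2 = 22, R_n = min(1.2×22×12×450, 2.4×20×12×450) = 142.56 kN/bolt; interior L_c = 70 − 22 = 48, R_n = 259.2 kN/bolt. φR_n = 0.75 × (3×142.56 + 3×259.2) = 904.0 kN.
Tension rupture (net): A_n = (185 − 3×24)×12 = 1356 mm² (U = 1.0, A_e = A_n). φR_n = 0.75 × 450 × 1356 = 457.7 kN.
Tension yield (gross): A_g = 185×12 = 2220 mm². φR_n = 0.90 × 300 × 2220 = 599.4 kN.
Block shear: shear path 2×[33+1×70] = 2×103 mm, A_gv = 2472, A_nv = 2×(103 − 1.5×24)×12 = 1608 mm²; tension across gage: (104 − 2×24)×12 = 672 mm². R_n = min(0.6×450×1608, 0.6×300×2472) + 1.0×450×672 = min(434.16, 444.96) + 302.4 = 736.56 kN. φR_n = 0.75 × 736.56 = 552.4 kN.
Governing: min(818.5, 904.0, 457.7, 599.4, 552.4) = 457.7 kN → net-section rupture.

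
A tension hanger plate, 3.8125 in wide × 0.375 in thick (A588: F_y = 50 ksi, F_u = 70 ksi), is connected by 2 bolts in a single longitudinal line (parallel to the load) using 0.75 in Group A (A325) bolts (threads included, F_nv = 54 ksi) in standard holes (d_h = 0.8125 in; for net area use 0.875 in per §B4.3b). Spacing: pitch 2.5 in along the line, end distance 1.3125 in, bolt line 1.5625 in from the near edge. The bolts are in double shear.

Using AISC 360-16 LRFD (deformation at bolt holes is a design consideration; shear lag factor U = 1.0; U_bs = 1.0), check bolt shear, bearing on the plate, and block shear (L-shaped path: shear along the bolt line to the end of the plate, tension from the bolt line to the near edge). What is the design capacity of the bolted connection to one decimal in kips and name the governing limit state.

51.7 kips (block shear governs)

Bolt shear: A_b = π(0.75)²/4 = 0.44179 in². φR_n = 0.75 × 54 × 0.44179 × 2 × 2 = 71.6 kips.
Bearing (0.375 in plate, F_u = 70 ksi): end bolts L_c = 1.3125 − 0.8125/2 = 0.90625, R_n = min(1.2×0.90625×0.375×70, 2.4×0.75×0.375×70) = 28.547 kips/bolt; interior L_c = 2.5 − 0.8125 = 1.6875, R_n = 47.25 kips/bolt. φR_n = 0.75 × (1×28.547 + 1×47.25) = 56.8 kips.
Block shear: shear path 1×[1.3125+1×2.5] = 1×3.8125 in, A_gv = 1.4297, A_nv = 1×(3.8125 − 1.5×0.875)×0.375 = 0.9375 in²; tension to near edge: (1.5625 − 0.5×0.875)×0.375 = 0.42188 in². R_n = min(0.6×70×0.9375, 0.6×50×1.4297) + 1.0×70×0.42188 = min(39.375, 42.891) + 29.532 = 68.907 kips. φR_n = 0.75 × 68.907 = 51.7 kips.
Governing: min(71.6, 56.8, 51.7) = 51.7 kips → block shear.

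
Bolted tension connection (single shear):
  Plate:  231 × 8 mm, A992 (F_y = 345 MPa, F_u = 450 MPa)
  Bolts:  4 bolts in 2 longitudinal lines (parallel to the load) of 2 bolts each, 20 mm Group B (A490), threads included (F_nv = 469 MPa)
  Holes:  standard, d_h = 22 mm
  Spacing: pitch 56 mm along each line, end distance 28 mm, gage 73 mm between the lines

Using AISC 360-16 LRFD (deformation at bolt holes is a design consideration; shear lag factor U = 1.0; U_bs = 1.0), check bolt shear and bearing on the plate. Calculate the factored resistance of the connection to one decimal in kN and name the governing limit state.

330.5 kN (bearing governs)

Bolt shear: A_b = π(20)²/4 = 314.16 mm². φR_n = 0.75 × 469 × 314.16 × 4 × 1 = 442.0 kN.
Bearing (8 mm plate, F_u = 450 MPa): end bolts L_c = 28 − 22/2 = 17, R_n = min(1.2×17×8×450, 2.4×20×8×450) = 73.44 kN/bolt; interior L_c = 56 − 22 = 34, R_n = 146.88 kN/bolt. φR_n = 0.75 × (2×73.44 + 2×146.88) = 330.5 kN.
Governing: min(442.0, 330.5) = 330.5 kN → bearing.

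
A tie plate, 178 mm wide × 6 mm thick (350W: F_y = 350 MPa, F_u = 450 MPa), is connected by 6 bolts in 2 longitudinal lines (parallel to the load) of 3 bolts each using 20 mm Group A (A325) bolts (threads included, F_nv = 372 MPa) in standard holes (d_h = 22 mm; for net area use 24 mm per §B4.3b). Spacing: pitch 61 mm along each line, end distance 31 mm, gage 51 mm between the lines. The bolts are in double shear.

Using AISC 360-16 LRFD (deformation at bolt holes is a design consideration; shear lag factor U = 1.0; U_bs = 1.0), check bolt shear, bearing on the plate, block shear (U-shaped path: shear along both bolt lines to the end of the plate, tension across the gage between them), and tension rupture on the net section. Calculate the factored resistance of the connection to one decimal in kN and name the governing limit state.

263.3 kN (net-section rupture governs)

Bolt shear: A_b = π(20)²/4 = 314.16 mm². φR_n = 0.75 × 372 × 314.16 × 6 × 2 = 1051.8 kN.
Bearing (6 mm plate, F_u = 450 MPa): end bolts L_c = 31 − 22/2 = 20, R_n = min(1.2×20×6×450, 2.4×20×6×450) = 64.8 kN/bolt; interior L_c = 61 − 22 = 39, R_n = 126.36 kN/bolt. φR_n = 0.75 × (2×64.8 + 4×126.36) = 476.3 kN.
Block shear: shear path 2×[31+2×61] = 2×153 mm, A_gv = 1836, A_nv = 2×(153 − 2.5×24)×6 = 1116 mm²; tension across gage: (51 − 1×24)×6 = 162 mm². R_n = min(0.6×450×1116, 0.6×350×1836) + 1.0×450×162 = min(301.32, 385.56) + 72.9 = 374.22 kN. φR_n = 0.75 × 374.22 = 280.7 kN.
Tension rupture (net): A_n = (178 − 2×24)×6 = 780 mm² (U = 1.0, A_e = A_n). φR_n = 0.75 × 450 × 780 = 263.3 kN.
Governing: min(1051.8, 476.3, 280.7, 263.3) = 263.3 kN → net-section rupture.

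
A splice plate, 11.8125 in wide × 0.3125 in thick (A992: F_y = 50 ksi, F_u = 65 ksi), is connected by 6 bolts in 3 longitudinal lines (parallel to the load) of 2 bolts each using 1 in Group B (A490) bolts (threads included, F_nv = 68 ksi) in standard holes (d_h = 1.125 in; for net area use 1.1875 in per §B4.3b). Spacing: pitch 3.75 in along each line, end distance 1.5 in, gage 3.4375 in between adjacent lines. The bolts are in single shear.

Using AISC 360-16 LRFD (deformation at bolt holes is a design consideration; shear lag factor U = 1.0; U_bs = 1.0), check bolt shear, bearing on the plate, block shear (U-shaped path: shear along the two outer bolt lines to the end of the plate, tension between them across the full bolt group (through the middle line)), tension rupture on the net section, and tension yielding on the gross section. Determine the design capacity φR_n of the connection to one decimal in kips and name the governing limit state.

Bolt shear: A_b = π(1)²/4 = 0.7854 in². φR_n = 0.75 × 68 × 0.7854 × 6 × 1 = 240.3 kips.
Bearing (0.3125 in plate, F_u = 65 ksi): end bolts L_c = 1.5 − 1.125/2 = 0.9375, R_n = min(1.2×0.9375×0.3125×65, 2.4×1×0.3125×65) = 22.852 kips/bolt; interior L_c = 3.75 − 1.125 = 2.625, R_n = 48.75 kips/bolt. φR_n = 0.75 × (3×22.852 + 3×48.75) = 161.1 kips.
Block shear: shear path 2×[1.5+1×3.75] = 2×5.25 in, A_gv = 3.2813, A_nv = 2×(5.25 − 1.5×1.1875)×0.3125 = 2.168 in²; tension across gage: (6.875 − 2×1.1875)×0.3125 = 1.4063 in². R_n = min(0.6×65×2.168, 0.6×50×3.2813) + 1.0×65×1.4063 = min(84.552, 98.439) + 91.41 = 175.96 kips. φR_n = 0.75 × 175.96 = 132.0 kips.
Tension rupture (net): A_n = (11.8125 − 3×1.1875)×0.3125 = 2.5781 in² (U = 1.0, A_e = A_n). φR_n = 0.75 × 65 × 2.5781 = 125.7 kips.
Tension yield (gross): A_g = 11.8125×0.3125 = 3.6914 in². φR_n = 0.90 × 50 × 3.6914 = 166.1 kips.
Governing: min(240.3, 161.1, 132.0, 125.7, 166.1) = 125.7 kips → net-section rupture.

125.7 kips (net-section rupture governs)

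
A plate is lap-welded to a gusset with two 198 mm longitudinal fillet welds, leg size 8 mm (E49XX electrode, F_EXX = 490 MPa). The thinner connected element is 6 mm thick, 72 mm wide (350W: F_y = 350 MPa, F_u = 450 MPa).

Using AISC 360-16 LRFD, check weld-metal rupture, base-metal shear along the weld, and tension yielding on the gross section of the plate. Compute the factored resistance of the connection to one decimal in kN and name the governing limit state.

136.1 kN (gross-section yield governs)

Weld metal: throat = 0.707×8 = 5.656 mm, L = 2×198 = 396 mm. φR_n = 0.75 × 0.6 × 490 × 5.656 × 396 = 493.9 kN.
Base metal shear (6 mm plate): yield φR_n = 1.0×0.6×350×6×396 = 499.0 kN; rupture φR_n = 0.75×0.6×450×6×396 = 481.1 kN; take 481.1 kN (rupture).
Tension yield (gross): A_g = 72×6 = 432 mm². φR_n = 0.90 × 350 × 432 = 136.1 kN.
Governing: min(493.9, 481.1, 136.1) = 136.1 kN → gross-section yield.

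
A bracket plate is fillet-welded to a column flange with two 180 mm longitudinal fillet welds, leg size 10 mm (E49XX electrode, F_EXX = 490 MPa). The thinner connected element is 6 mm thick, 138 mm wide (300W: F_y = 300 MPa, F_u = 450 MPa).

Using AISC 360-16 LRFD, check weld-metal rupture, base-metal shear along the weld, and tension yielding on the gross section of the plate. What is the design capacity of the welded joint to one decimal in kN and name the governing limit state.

223.6 kN (gross-section yield governs)

Weld metal: throat = 0.707×10 = 7.07 mm, L = 2×180 = 360 mm. φR_n = 0.75 × 0.6 × 490 × 7.07 × 360 = 561.2 kN.
Base metal shear (6 mm plate): yield φR_n = 1.0×0.6×300×6×360 = 388.8 kN; rupture φR_n = 0.75×0.6×450×6×360 = 437.4 kN; take 388.8 kN (yield).
Tension yield (gross): A_g = 138×6 = 828 mm². φR_n = 0.90 × 300 × 828 = 223.6 kN.
Governing: min(561.2, 388.8, 223.6) = 223.6 kN → gross-section yield.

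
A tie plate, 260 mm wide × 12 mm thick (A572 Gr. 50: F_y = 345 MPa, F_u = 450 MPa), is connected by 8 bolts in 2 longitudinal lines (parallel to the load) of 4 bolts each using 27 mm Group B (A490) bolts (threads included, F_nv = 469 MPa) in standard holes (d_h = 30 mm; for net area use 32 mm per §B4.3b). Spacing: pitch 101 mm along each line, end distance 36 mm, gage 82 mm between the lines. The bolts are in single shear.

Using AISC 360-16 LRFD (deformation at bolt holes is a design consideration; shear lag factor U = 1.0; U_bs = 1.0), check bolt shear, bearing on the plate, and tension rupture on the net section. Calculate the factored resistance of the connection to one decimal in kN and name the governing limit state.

793.8 kN (net-section rupture governs)

Bolt shear: A_b = π(27)²/4 = 572.56 mm². φR_n = 0.75 × 469 × 572.56 × 8 × 1 = 1611.2 kN.
Bearing (12 mm plate, F_u = 450 MPa): end bolts L_c = 36 − 30/2 = 21, R_n = min(1.2×21×12×450, 2.4×27×12×450) = 136.08 kN/bolt; interior L_c = 101 − 30 = 71, R_n = 349.92 kN/bolt. φR_n = 0.75 × (2×136.08 + 6×349.92) = 1778.8 kN.
Tension rupture (net): A_n = (260 − 2×32)×12 = 2352 mm² (U = 1.0, A_e = A_n). φR_n = 0.75 × 450 × 2352 = 793.8 kN.
Governing: min(1611.2, 1778.8, 793.8) = 793.8 kN → net-section rupture.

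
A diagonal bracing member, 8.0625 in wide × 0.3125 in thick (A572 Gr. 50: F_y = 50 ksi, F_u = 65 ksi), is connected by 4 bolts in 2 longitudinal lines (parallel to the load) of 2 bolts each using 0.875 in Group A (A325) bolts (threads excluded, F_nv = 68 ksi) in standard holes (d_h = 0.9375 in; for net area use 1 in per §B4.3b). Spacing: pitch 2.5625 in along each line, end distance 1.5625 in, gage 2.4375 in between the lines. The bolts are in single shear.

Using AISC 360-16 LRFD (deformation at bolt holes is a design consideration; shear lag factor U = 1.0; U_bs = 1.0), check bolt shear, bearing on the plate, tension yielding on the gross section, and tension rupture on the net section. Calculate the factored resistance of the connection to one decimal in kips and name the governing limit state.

Bolt shear: A_b = π(0.875)²/4 = 0.60132 in². φR_n = 0.75 × 68 × 0.60132 × 4 × 1 = 122.7 kips.
Bearing (0.3125 in plate, F_u = 65 ksi): end bolts L_c = 1.5625 − 0.9375/2 = 1.09375, R_n = min(1.2×1.09375×0.3125×65, 2.4×0.875×0.3125×65) = 26.66 kips/bolt; interior L_c = 2.5625 − 0.9375 = 1.625, R_n = 39.609 kips/bolt. φR_n = 0.75 × (2×26.66 + 2×39.609) = 99.4 kips.
Tension yield (gross): A_g = 8.0625×0.3125 = 2.5195 in². φR_n = 0.90 × 50 × 2.5195 = 113.4 kips.
Tension rupture (net): A_n = (8.0625 − 2×1)×0.3125 = 1.8945 in² (U = 1.0, A_e = A_n). φR_n = 0.75 × 65 × 1.8945 = 92.4 kips.
Governing: min(122.7, 99.4, 113.4, 92.4) = 92.4 kips → net-section rupture.

92.4 kips (net-section rupture governs)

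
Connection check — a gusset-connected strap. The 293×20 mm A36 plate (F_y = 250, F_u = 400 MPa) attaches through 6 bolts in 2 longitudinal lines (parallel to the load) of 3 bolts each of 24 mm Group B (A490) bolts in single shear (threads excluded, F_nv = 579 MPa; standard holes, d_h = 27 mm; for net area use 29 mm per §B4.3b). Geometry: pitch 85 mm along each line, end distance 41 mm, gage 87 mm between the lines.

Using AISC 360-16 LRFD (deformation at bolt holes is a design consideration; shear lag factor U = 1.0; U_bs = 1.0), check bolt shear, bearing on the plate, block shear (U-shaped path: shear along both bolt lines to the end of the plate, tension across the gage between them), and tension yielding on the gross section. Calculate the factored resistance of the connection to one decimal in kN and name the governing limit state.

1178.7 kN (bolt shear governs)

Bolt shear: A_b = π(24)²/4 = 452.39 mm². φR_n = 0.75 × 579 × 452.39 × 6 × 1 = 1178.7 kN.
Bearing (20 mm plate, F_u = 400 MPa): end bolts L_c = 41 − 27/2 = 27.5, R_n = min(1.2×27.5×20×400, 2.4×24×20×400) = 264 kN/bolt; interior L_c = 85 − 27 = 58, R_n = 460.8 kN/bolt. φR_n = 0.75 × (2×264 + 4×460.8) = 1778.4 kN.
Block shear: shear path 2×[41+2×85] = 2×211 mm, A_gv = 8440, A_nv = 2×(211 − 2.5×29)×20 = 5540 mm²; tension across gage: (87 − 1×29)×20 = 1160 mm². R_n = min(0.6×400×5540, 0.6×250×8440) + 1.0×400×1160 = min(1329.6, 1266) + 464 = 1730 kN. φR_n = 0.75 × 1730 = 1297.5 kN.
Tension yield (gross): A_g = 293×20 = 5860 mm². φR_n = 0.90 × 250 × 5860 = 1318.5 kN.
Governing: min(1178.7, 1778.4, 1297.5, 1318.5) = 1178.7 kN → bolt shear.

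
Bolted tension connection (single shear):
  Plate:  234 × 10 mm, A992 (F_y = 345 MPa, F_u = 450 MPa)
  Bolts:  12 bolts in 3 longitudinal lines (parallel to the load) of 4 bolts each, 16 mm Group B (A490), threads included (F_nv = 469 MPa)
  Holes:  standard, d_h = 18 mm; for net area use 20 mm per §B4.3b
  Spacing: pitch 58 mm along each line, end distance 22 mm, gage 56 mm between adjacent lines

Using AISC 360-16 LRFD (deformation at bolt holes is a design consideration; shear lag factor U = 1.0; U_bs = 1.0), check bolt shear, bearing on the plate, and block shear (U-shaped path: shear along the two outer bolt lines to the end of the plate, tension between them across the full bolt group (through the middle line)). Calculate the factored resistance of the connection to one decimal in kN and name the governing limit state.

753.3 kN (block shear governs)

Bolt shear: A_b = π(16)²/4 = 201.06 mm². φR_n = 0.75 × 469 × 201.06 × 12 × 1 = 848.7 kN.
Bearing (10 mm plate, F_u = 450 MPa): end bolts L_c = 22 − 18/2 = 13, R_n = min(1.2×13×10×450, 2.4×16×10×450) = 70.2 kN/bolt; interior L_c = 58 − 18 = 40, R_n = 172.8 kN/bolt. φR_n = 0.75 × (3×70.2 + 9×172.8) = 1324.4 kN.
Block shear: shear path 2×[22+3×58] = 2×196 mm, A_gv = 3920, A_nv = 2×(196 − 3.5×20)×10 = 2520 mm²; tension across gage: (112 − 2×20)×10 = 720 mm². R_n = min(0.6×450×2520, 0.6×345×3920) + 1.0×450×720 = min(680.4, 811.44) + 324 = 1004.4 kN. φR_n = 0.75 × 1004.4 = 753.3 kN.
Governing: min(848.7, 1324.4, 753.3) = 753.3 kN → block shear.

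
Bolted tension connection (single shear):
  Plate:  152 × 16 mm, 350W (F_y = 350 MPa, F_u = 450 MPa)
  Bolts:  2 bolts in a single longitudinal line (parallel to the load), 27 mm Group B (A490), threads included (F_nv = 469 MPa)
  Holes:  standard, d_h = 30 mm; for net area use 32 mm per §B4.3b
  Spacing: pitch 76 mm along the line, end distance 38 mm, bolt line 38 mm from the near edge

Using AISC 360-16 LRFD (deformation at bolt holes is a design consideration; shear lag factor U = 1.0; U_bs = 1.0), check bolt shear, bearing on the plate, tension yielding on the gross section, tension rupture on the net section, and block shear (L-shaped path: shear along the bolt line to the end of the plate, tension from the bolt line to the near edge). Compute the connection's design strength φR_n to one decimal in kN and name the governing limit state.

332.6 kN (block shear governs)

Bolt shear: A_b = π(27)²/4 = 572.56 mm². φR_n = 0.75 × 469 × 572.56 × 2 × 1 = 402.8 kN.
Bearing (16 mm plate, F_u = 450 MPa): end bolts L_c = 38 − 30/2 = 23, R_n = min(1.2×23×16×450, 2.4×27×16×450) = 198.72 kN/bolt; interior L_c = 76 − 30 = 46, R_n = 397.44 kN/bolt. φR_n = 0.75 × (1×198.72 + 1×397.44) = 447.1 kN.
Tension yield (gross): A_g = 152×16 = 2432 mm². φR_n = 0.90 × 350 × 2432 = 766.1 kN.
Tension rupture (net): A_n = (152 − 1×32)×16 = 1920 mm² (U = 1.0, A_e = A_n). φR_n = 0.75 × 450 × 1920 = 648.0 kN.
Block shear: shear path 1×[38+1×76] = 1×114 mm, A_gv = 1824, A_nv = 1×(114 − 1.5×32)×16 = 1056 mm²; tension to near edge: (38 − 0.5×32)×16 = 352 mm². R_n = min(0.6×450×1056, 0.6×350×1824) + 1.0×450×352 = min(285.12, 383.04) + 158.4 = 443.52 kN. φR_n = 0.75 × 443.52 = 332.6 kN.
Governing: min(402.8, 447.1, 766.1, 648.0, 332.6) = 332.6 kN → block shear.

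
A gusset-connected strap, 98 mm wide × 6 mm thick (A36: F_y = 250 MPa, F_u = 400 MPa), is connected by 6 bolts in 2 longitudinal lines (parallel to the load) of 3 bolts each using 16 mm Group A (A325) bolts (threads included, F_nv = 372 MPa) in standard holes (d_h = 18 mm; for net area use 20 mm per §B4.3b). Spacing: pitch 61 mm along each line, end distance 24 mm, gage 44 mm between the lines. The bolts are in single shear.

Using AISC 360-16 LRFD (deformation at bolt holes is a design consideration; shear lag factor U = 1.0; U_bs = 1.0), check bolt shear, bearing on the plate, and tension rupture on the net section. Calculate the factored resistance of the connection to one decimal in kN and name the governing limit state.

Bolt shear: A_b = π(16)²/4 = 201.06 mm². φR_n = 0.75 × 372 × 201.06 × 6 × 1 = 336.6 kN.
Bearing (6 mm plate, F_u = 400 MPa): end bolts L_c = 24 − 18/2 = 15, R_n = min(1.2×15×6×400, 2.4×16×6×400) = 43.2 kN/bolt; interior L_c = 61 − 18 = 43, R_n = 92.16 kN/bolt. φR_n = 0.75 × (2×43.2 + 4×92.16) = 341.3 kN.
Tension rupture (net): A_n = (98 − 2×20)×6 = 348 mm² (U = 1.0, A_e = A_n). φR_n = 0.75 × 400 × 348 = 104.4 kN.
Governing: min(336.6, 341.3, 104.4) = 104.4 kN → net-section rupture.

104.4 kN (net-section rupture governs)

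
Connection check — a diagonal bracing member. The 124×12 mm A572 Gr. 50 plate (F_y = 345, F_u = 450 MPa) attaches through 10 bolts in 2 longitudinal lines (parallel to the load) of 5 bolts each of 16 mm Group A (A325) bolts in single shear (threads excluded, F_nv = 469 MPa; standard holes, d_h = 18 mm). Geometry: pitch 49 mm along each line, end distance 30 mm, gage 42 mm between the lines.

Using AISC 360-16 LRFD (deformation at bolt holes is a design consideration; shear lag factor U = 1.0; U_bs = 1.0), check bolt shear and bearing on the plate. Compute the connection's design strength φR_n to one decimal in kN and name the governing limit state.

Bolt shear: A_b = π(16)²/4 = 201.06 mm². φR_n = 0.75 × 469 × 201.06 × 10 × 1 = 707.2 kN.
Bearing (12 mm plate, F_u = 450 MPa): end bolts L_c = 30 − 18/2 = 21, R_n = min(1.2×21×12×450, 2.4×16×12×450) = 136.08 kN/bolt; interior L_c = 49 − 18 = 31, R_n = 200.88 kN/bolt. φR_n = 0.75 × (2×136.08 + 8×200.88) = 1409.4 kN.
Governing: min(707.2, 1409.4) = 707.2 kN → bolt shear.

707.2 kN (bolt shear governs)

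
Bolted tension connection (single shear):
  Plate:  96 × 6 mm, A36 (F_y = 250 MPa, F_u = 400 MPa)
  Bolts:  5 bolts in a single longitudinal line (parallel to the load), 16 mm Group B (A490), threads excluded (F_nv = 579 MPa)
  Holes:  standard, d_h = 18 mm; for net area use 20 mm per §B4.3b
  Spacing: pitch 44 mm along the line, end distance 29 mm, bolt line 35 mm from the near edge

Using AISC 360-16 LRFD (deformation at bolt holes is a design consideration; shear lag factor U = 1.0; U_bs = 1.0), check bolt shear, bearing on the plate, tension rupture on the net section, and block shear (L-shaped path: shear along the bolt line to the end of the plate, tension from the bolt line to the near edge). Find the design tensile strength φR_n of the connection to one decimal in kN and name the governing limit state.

136.8 kN (net-section rupture governs)

Bolt shear: A_b = π(16)²/4 = 201.06 mm². φR_n = 0.75 × 579 × 201.06 × 5 × 1 = 436.6 kN.
Bearing (6 mm plate, F_u = 400 MPa): end bolts L_c = 29 − 18/2 = 20, R_n = min(1.2×20×6×400, 2.4×16×6×400) = 57.6 kN/bolt; interior L_c = 44 − 18 = 26, R_n = 74.88 kN/bolt. φR_n = 0.75 × (1×57.6 + 4×74.88) = 267.8 kN.
Tension rupture (net): A_n = (96 − 1×20)×6 = 456 mm² (U = 1.0, A_e = A_n). φR_n = 0.75 × 400 × 456 = 136.8 kN.
Block shear: shear path 1×[29+4×44] = 1×205 mm, A_gv = 1230, A_nv = 1×(205 − 4.5×20)×6 = 690 mm²; tension to near edge: (35 − 0.5×20)×6 = 150 mm². R_n = min(0.6×400×690, 0.6×250×1230) + 1.0×400×150 = min(165.6, 184.5) + 60 = 225.6 kN. φR_n = 0.75 × 225.6 = 169.2 kN.
Governing: min(436.6, 267.8, 136.8, 169.2) = 136.8 kN → net-section rupture.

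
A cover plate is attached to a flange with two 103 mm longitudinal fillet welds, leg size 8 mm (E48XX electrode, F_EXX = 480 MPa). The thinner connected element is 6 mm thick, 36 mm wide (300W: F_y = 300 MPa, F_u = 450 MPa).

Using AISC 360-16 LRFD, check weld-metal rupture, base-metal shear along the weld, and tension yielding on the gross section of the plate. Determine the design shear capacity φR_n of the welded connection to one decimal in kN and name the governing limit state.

Weld metal: throat = 0.707×8 = 5.656 mm, L = 2×103 = 206 mm. φR_n = 0.75 × 0.6 × 480 × 5.656 × 206 = 251.7 kN.
Base metal shear (6 mm plate): yield φR_n = 1.0×0.6×300×6×206 = 222.5 kN; rupture φR_n = 0.75×0.6×450×6×206 = 250.3 kN; take 222.5 kN (yield).
Tension yield (gross): A_g = 36×6 = 216 mm². φR_n = 0.90 × 300 × 216 = 58.3 kN.
Governing: min(251.7, 222.5, 58.3) = 58.3 kN → gross-section yield.

58.3 kN (gross-section yield governs)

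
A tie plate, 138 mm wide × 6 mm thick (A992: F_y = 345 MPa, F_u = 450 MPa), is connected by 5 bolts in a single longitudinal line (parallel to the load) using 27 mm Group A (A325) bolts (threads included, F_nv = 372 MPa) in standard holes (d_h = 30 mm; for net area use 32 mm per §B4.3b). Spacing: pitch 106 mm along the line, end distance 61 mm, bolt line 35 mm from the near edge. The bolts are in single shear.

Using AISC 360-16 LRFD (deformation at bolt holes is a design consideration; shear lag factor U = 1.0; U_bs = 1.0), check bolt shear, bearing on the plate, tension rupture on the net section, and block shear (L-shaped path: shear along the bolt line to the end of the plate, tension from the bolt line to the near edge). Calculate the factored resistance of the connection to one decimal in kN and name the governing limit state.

214.7 kN (net-section rupture governs)

Bolt shear: A_b = π(27)²/4 = 572.56 mm². φR_n = 0.75 × 372 × 572.56 × 5 × 1 = 798.7 kN.
Bearing (6 mm plate, F_u = 450 MPa): end bolts L_c = 61 − 30/2 = 46, R_n = min(1.2×46×6×450, 2.4×27×6×450) = 149.04 kN/bolt; interior L_c = 106 − 30 = 76, R_n = 174.96 kN/bolt. φR_n = 0.75 × (1×149.04 + 4×174.96) = 636.7 kN.
Tension rupture (net): A_n = (138 − 1×32)×6 = 636 mm² (U = 1.0, A_e = A_n). φR_n = 0.75 × 450 × 636 = 214.7 kN.
Block shear: shear path 1×[61+4×106] = 1×485 mm, A_gv = 2910, A_nv = 1×(485 − 4.5×32)×6 = 2046 mm²; tension to near edge: (35 − 0.5×32)×6 = 114 mm². R_n = min(0.6×450×2046, 0.6×345×2910) + 1.0×450×114 = min(552.42, 602.37) + 51.3 = 603.72 kN. φR_n = 0.75 × 603.72 = 452.8 kN.
Governing: min(798.7, 636.7, 214.7, 452.8) = 214.7 kN → net-section rupture.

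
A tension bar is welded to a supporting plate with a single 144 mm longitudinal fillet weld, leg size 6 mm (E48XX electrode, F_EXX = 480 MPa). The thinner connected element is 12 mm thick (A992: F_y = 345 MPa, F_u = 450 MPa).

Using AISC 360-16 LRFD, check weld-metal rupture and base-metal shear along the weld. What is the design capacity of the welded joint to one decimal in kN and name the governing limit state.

131.9 kN (weld metal governs)

Weld metal: throat = 0.707×6 = 4.242 mm, L = 144 mm. φR_n = 0.75 × 0.6 × 480 × 4.242 × 144 = 131.9 kN.
Base metal shear (12 mm plate): yield φR_n = 1.0×0.6×345×12×144 = 357.7 kN; rupture φR_n = 0.75×0.6×450×12×144 = 349.9 kN; take 349.9 kN (rupture).
Governing: min(131.9, 349.9) = 131.9 kN → weld metal.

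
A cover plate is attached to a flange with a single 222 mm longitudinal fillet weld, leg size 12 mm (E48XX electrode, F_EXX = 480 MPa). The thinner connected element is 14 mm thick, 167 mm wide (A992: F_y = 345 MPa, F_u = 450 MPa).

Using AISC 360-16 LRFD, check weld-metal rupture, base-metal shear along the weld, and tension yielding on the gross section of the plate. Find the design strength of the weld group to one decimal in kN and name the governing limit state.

406.8 kN (weld metal governs)

Weld metal: throat = 0.707×12 = 8.484 mm, L = 222 mm. φR_n = 0.75 × 0.6 × 480 × 8.484 × 222 = 406.8 kN.
Base metal shear (14 mm plate): yield φR_n = 1.0×0.6×345×14×222 = 643.4 kN; rupture φR_n = 0.75×0.6×450×14×222 = 629.4 kN; take 629.4 kN (rupture).
Tension yield (gross): A_g = 167×14 = 2338 mm². φR_n = 0.90 × 345 × 2338 = 725.9 kN.
Governing: min(406.8, 629.4, 725.9) = 406.8 kN → weld metal.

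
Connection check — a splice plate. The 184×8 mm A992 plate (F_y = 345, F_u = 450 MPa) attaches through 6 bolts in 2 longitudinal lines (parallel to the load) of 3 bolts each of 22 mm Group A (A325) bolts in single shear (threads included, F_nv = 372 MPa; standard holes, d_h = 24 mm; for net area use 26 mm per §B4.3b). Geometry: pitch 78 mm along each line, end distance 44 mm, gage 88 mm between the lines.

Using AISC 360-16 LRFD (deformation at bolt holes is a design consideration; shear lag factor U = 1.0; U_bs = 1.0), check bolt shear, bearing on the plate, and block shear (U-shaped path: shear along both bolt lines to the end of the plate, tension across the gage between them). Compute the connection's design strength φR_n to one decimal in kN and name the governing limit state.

Bolt shear: A_b = π(22)²/4 = 380.13 mm². φR_n = 0.75 × 372 × 380.13 × 6 × 1 = 636.3 kN.
Bearing (8 mm plate, F_u = 450 MPa): end bolts L_c = 44 − 24/2 = 32, R_n = min(1.2×32×8×450, 2.4×22×8×450) = 138.24 kN/bolt; interior L_c = 78 − 24 = 54, R_n = 190.08 kN/bolt. φR_n = 0.75 × (2×138.24 + 4×190.08) = 777.6 kN.
Block shear: shear path 2×[44+2×78] = 2×200 mm, A_gv = 3200, A_nv = 2×(200 − 2.5×26)×8 = 2160 mm²; tension across gage: (88 − 1×26)×8 = 496 mm². R_n = min(0.6×450×2160, 0.6×345×3200) + 1.0×450×496 = min(583.2, 662.4) + 223.2 = 806.4 kN. φR_n = 0.75 × 806.4 = 604.8 kN.
Governing: min(636.3, 777.6, 604.8) = 604.8 kN → block shear.

604.8 kN (block shear governs)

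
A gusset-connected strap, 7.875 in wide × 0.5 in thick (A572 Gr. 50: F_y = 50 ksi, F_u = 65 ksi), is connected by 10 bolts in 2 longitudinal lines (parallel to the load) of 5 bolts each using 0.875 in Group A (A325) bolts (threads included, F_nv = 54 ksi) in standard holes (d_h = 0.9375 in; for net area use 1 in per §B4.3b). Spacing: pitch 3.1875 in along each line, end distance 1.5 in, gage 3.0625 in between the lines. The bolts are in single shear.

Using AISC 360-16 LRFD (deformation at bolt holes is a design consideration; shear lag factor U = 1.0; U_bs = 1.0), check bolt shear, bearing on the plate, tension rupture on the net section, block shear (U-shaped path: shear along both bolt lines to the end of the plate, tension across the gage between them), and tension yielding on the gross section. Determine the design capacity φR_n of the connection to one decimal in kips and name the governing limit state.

Bolt shear: A_b = π(0.875)²/4 = 0.60132 in². φR_n = 0.75 × 54 × 0.60132 × 10 × 1 = 243.5 kips.
Bearing (0.5 in plate, F_u = 65 ksi): end bolts L_c = 1.5 − 0.9375/2 = 1.03125, R_n = min(1.2×1.03125×0.5×65, 2.4×0.875×0.5×65) = 40.219 kips/bolt; interior L_c = 3.1875 − 0.9375 = 2.25, R_n = 68.25 kips/bolt. φR_n = 0.75 × (2×40.219 + 8×68.25) = 469.8 kips.
Tension rupture (net): A_n = (7.875 − 2×1)×0.5 = 2.9375 in² (U = 1.0, A_e = A_n). φR_n = 0.75 × 65 × 2.9375 = 143.2 kips.
Block shear: shear path 2×[1.5+4×3.1875] = 2×14.25 in, A_gv = 14.25, A_nv = 2×(14.25 − 4.5×1)×0.5 = 9.75 in²; tension across gage: (3.0625 − 1×1)×0.5 = 1.0313 in². R_n = min(0.6×65×9.75, 0.6×50×14.25) + 1.0×65×1.0313 = min(380.25, 427.5) + 67.035 = 447.29 kips. φR_n = 0.75 × 447.29 = 335.5 kips.
Tension yield (gross): A_g = 7.875×0.5 = 3.9375 in². φR_n = 0.90 × 50 × 3.9375 = 177.2 kips.
Governing: min(243.5, 469.8, 143.2, 335.5, 177.2) = 143.2 kips → net-section rupture.

143.2 kips (net-section rupture governs)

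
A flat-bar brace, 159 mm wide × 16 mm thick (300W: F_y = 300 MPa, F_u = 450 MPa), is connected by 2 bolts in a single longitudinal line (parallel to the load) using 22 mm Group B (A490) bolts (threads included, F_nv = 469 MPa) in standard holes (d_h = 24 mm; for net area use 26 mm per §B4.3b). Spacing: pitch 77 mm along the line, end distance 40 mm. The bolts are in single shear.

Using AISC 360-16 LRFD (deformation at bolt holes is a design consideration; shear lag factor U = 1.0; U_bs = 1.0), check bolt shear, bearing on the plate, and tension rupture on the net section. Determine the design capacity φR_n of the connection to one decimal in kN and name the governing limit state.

Bolt shear: A_b = π(22)²/4 = 380.13 mm². φR_n = 0.75 × 469 × 380.13 × 2 × 1 = 267.4 kN.
Bearing (16 mm plate, F_u = 450 MPa): end bolts L_c = 40 − 24/2 = 28, R_n = min(1.2×28×16×450, 2.4×22×16×450) = 241.92 kN/bolt; interior L_c = 77 − 24 = 53, R_n = 380.16 kN/bolt. φR_n = 0.75 × (1×241.92 + 1×380.16) = 466.6 kN.
Tension rupture (net): A_n = (159 − 1×26)×16 = 2128 mm² (U = 1.0, A_e = A_n). φR_n = 0.75 × 450 × 2128 = 718.2 kN.
Governing: min(267.4, 466.6, 718.2) = 267.4 kN → bolt shear.

267.4 kN (bolt shear governs)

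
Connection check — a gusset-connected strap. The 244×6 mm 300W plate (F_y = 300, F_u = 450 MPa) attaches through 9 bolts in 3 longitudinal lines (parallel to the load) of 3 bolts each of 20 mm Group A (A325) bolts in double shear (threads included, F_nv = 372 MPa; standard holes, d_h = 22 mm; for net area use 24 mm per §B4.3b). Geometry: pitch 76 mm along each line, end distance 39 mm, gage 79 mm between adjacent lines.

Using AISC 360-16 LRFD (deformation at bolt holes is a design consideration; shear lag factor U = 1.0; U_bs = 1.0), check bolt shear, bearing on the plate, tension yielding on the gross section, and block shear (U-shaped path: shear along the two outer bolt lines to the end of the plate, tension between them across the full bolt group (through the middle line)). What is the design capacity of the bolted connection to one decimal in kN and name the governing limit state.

395.3 kN (gross-section yield governs)

Bolt shear: A_b = π(20)²/4 = 314.16 mm². φR_n = 0.75 × 372 × 314.16 × 9 × 2 = 1577.7 kN.
Bearing (6 mm plate, F_u = 450 MPa): end bolts L_c = 39 − 22/2 = 28, R_n = min(1.2×28×6×450, 2.4×20×6×450) = 90.72 kN/bolt; interior L_c = 76 − 22 = 54, R_n = 129.6 kN/bolt. φR_n = 0.75 × (3×90.72 + 6×129.6) = 787.3 kN.
Tension yield (gross): A_g = 244×6 = 1464 mm². φR_n = 0.90 × 300 × 1464 = 395.3 kN.
Block shear: shear path 2×[39+2×76] = 2×191 mm, A_gv = 2292, A_nv = 2×(191 − 2.5×24)×6 = 1572 mm²; tension across gage: (158 − 2×24)×6 = 660 mm². R_n = min(0.6×450×1572, 0.6×300×2292) + 1.0×450×660 = min(424.44, 412.56) + 297 = 709.56 kN. φR_n = 0.75 × 709.56 = 532.2 kN.
Governing: min(1577.7, 787.3, 395.3, 532.2) = 395.3 kN → gross-section yield.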